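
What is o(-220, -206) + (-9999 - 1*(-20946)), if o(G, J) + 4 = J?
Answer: 10737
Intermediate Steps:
o(G, J) = -4 + J
o(-220, -206) + (-9999 - 1*(-20946)) = (-4 - 206) + (-9999 - 1*(-20946)) = -210 + (-9999 + 20946) = -210 + 10947 = 10737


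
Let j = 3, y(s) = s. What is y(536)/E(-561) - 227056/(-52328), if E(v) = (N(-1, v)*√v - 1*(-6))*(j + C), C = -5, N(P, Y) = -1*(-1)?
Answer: 2142042/1301659 + 268*I*√561/597 ≈ 1.6456 + 10.633*I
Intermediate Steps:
N(P, Y) = 1
E(v) = -12 - 2*√v (E(v) = (1*√v - 1*(-6))*(3 - 5) = (√v + 6)*(-2) = (6 + √v)*(-2) = -12 - 2*√v)
y(536)/E(-561) - 227056/(-52328) = 536/(-12 - 2*I*√561) - 227056/(-52328) = 536/(-12 - 2*I*√561) - 227056*(-1/52328) = 536/(-12 - 2*I*√561) + 28382/6541 = 28382/6541 + 536/(-12 - 2*I*√561)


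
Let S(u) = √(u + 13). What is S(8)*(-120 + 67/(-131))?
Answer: -15787*√21/131 ≈ -552.25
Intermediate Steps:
S(u) = √(13 + u)
S(8)*(-120 + 67/(-131)) = √(13 + 8)*(-120 + 67/(-131)) = √21*(-120 + 67*(-1/131)) = √21*(-120 - 67/131) = √21*(-15787/131) = -15787*√21/131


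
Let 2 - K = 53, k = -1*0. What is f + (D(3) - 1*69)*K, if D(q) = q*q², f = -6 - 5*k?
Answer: 2136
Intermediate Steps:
k = 0
K = -51 (K = 2 - 1*53 = 2 - 53 = -51)
f = -6 (f = -6 - 5*0 = -6 + 0 = -6)
D(q) = q³
f + (D(3) - 1*69)*K = -6 + (3³ - 1*69)*(-51) = -6 + (27 - 69)*(-51) = -6 - 42*(-51) = -6 + 2142 = 2136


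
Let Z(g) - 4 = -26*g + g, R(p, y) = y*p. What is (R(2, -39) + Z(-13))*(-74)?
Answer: -18574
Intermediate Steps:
R(p, y) = p*y
Z(g) = 4 - 25*g (Z(g) = 4 + (-26*g + g) = 4 - 25*g)
(R(2, -39) + Z(-13))*(-74) = (2*(-39) + (4 - 25*(-13)))*(-74) = (-78 + (4 + 325))*(-74) = (-78 + 329)*(-74) = 251*(-74) = -18574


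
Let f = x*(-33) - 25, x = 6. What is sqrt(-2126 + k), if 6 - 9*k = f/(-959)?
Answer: 5*I*sqrt(703674881)/2877 ≈ 46.102*I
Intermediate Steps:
f = -223 (f = 6*(-33) - 25 = -198 - 25 = -223)
k = 5531/8631 (k = 2/3 - (-223)/(9*(-959)) = 2/3 - (-223)*(-1)/(9*959) = 2/3 - 1/9*223/959 = 2/3 - 223/8631 = 5531/8631 ≈ 0.64083)
sqrt(-2126 + k) = sqrt(-2126 + 5531/8631) = sqrt(-18343975/8631) = 5*I*sqrt(703674881)/2877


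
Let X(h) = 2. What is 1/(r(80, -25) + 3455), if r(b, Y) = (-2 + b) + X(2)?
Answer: 1/3535 ≈ 0.00028289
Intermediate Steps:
r(b, Y) = b (r(b, Y) = (-2 + b) + 2 = b)
1/(r(80, -25) + 3455) = 1/(80 + 3455) = 1/3535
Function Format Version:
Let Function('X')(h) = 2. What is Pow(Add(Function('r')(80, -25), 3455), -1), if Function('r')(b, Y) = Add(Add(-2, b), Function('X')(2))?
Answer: Rational(1, 3535) ≈ 0.00028289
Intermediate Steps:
Function('r')(b, Y) = b (Function('r')(b, Y) = Add(Add(-2, b), 2) = b)
Pow(Add(Function('r')(80, -25), 3455), -1) = Pow(Add(80, 3455), -1) = Pow(3535, -1) = Rational(1, 3535)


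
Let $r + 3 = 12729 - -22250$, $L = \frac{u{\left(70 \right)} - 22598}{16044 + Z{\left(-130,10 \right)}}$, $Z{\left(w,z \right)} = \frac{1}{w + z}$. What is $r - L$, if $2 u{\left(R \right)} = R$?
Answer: $\frac{67341265864}{1925279} \approx 34977.0$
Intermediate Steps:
$u{\left(R \right)} = \frac{R}{2}$
$L = - \frac{2707560}{1925279}$ ($L = \frac{\frac{1}{2} \cdot 70 - 22598}{16044 + \frac{1}{-130 + 10}} = \frac{35 - 22598}{16044 + \frac{1}{-120}} = - \frac{22563}{16044 - \frac{1}{120}} = - \frac{22563}{\frac{1925279}{120}} = \left(-22563\right) \frac{120}{1925279} = - \frac{2707560}{1925279} \approx -1.4063$)
$r = 34976$ ($r = -3 + \left(12729 - -22250\right) = -3 + \left(12729 + 22250\right) = -3 + 34979 = 34976$)
$r - L = 34976 - - \frac{2707560}{1925279} = 34976 + \frac{2707560}{1925279} = \frac{67341265864}{1925279}$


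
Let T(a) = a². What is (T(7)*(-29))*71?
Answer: -100891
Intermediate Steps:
(T(7)*(-29))*71 = (7²*(-29))*71 = (49*(-29))*71 = -1421*71 = -100891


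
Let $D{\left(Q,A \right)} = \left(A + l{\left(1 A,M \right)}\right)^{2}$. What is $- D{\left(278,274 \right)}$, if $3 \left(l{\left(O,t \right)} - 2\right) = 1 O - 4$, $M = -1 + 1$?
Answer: $-133956$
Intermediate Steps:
$M = 0$
$l{\left(O,t \right)} = \frac{2}{3} + \frac{O}{3}$ ($l{\left(O,t \right)} = 2 + \frac{1 O - 4}{3} = 2 + \frac{O - 4}{3} = 2 + \frac{-4 + O}{3} = 2 + \left(- \frac{4}{3} + \frac{O}{3}\right) = \frac{2}{3} + \frac{O}{3}$)
$D{\left(Q,A \right)} = \left(\frac{2}{3} + \frac{4 A}{3}\right)^{2}$ ($D{\left(Q,A \right)} = \left(A + \left(\frac{2}{3} + \frac{1 A}{3}\right)\right)^{2} = \left(A + \left(\frac{2}{3} + \frac{A}{3}\right)\right)^{2} = \left(\frac{2}{3} + \frac{4 A}{3}\right)^{2}$)
$- D{\left(278,274 \right)} = - \frac{4 \left(1 + 2 \cdot 274\right)^{2}}{9} = - \frac{4 \left(1 + 548\right)^{2}}{9} = - \frac{4 \cdot 549^{2}}{9} = - \frac{4 \cdot 301401}{9} = \left(-1\right) 133956 = -133956$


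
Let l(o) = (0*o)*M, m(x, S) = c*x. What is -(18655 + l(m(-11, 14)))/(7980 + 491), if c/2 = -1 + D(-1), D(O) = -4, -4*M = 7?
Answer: -18655/8471 ≈ -2.2022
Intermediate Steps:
M = -7/4 (M = -1/4*7 = -7/4 ≈ -1.7500)
c = -10 (c = 2*(-1 - 4) = 2*(-5) = -10)
m(x, S) = -10*x
l(o) = 0 (l(o) = (0*o)*(-7/4) = 0*(-7/4) = 0)
-(18655 + l(m(-11, 14)))/(7980 + 491) = -(18655 + 0)/(7980 + 491) = -18655/8471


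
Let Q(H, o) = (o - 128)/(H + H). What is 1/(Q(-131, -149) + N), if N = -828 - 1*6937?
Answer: -262/2034153 ≈ -0.00012880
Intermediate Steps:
N = -7765 (N = -828 - 6937 = -7765)
Q(H, o) = (-128 + o)/(2*H) (Q(H, o) = (-128 + o)/((2*H)) = (-128 + o)*(1/(2*H)) = (-128 + o)/(2*H))
1/(Q(-131, -149) + N) = 1/((1/2)*(-128 - 149)/(-131) - 7765) = 1/((1/2)*(-1/131)*(-277) - 7765) = 1/(277/262 - 7765) = 1/(-2034153/262) = -262/2034153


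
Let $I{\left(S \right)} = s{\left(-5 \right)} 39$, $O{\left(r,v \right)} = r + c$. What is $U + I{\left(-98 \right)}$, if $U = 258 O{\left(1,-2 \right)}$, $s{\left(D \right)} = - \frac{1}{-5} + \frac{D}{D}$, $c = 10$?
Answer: $\frac{14424}{5} \approx 2884.8$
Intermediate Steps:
$O{\left(r,v \right)} = 10 + r$ ($O{\left(r,v \right)} = r + 10 = 10 + r$)
$s{\left(D \right)} = \frac{6}{5}$ ($s{\left(D \right)} = \left(-1\right) \left(- \frac{1}{5}\right) + 1 = \frac{1}{5} + 1 = \frac{6}{5}$)
$I{\left(S \right)} = \frac{234}{5}$ ($I{\left(S \right)} = \frac{6}{5} \cdot 39 = \frac{234}{5}$)
$U = 2838$ ($U = 258 \left(10 + 1\right) = 258 \cdot 11 = 2838$)
$U + I{\left(-98 \right)} = 2838 + \frac{234}{5} = \frac{14424}{5}$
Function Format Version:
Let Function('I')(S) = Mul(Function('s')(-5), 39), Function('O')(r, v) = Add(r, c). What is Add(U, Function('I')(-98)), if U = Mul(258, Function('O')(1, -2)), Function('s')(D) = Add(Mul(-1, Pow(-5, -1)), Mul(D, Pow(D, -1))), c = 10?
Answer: Rational(14424, 5) ≈ 2884.8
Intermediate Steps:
Function('O')(r, v) = Add(10, r) (Function('O')(r, v) = Add(r, 10) = Add(10, r))
Function('s')(D) = Rational(6, 5) (Function('s')(D) = Add(Mul(-1, Rational(-1, 5)), 1) = Add(Rational(1, 5), 1) = Rational(6, 5))
Function('I')(S) = Rational(234, 5) (Function('I')(S) = Mul(Rational(6, 5), 39) = Rational(234, 5))
U = 2838 (U = Mul(258, Add(10, 1)) = Mul(258, 11) = 2838)
Add(U, Function('I')(-98)) = Add(2838, Rational(234, 5)) = Rational(14424, 5)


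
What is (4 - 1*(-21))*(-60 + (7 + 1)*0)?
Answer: -1500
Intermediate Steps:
(4 - 1*(-21))*(-60 + (7 + 1)*0) = (4 + 21)*(-60 + 8*0) = 25*(-60 + 0) = 25*(-60) = -1500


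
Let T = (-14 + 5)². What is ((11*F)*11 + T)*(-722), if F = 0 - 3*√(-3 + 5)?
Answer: -58482 + 262086*√2 ≈ 3.1216e+5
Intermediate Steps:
T = 81 (T = (-9)² = 81)
F = -3*√2 (F = 0 - 3*√2 = -3*√2 ≈ -4.2426)
((11*F)*11 + T)*(-722) = ((11*(-3*√2))*11 + 81)*(-722) = (-33*√2*11 + 81)*(-722) = (-363*√2 + 81)*(-722) = (81 - 363*√2)*(-722) = -58482 + 262086*√2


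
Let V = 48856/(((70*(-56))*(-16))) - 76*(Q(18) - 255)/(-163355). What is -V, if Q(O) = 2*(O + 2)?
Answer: -173900677/256140640 ≈ -0.67893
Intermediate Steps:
Q(O) = 4 + 2*O (Q(O) = 2*(2 + O) = 4 + 2*O)
V = 173900677/256140640 (V = 48856/(((70*(-56))*(-16))) - 76*((4 + 2*18) - 255)/(-163355) = 48856/((-3920*(-16))) - 76*((4 + 36) - 255)*(-1/163355) = 48856/62720 - 76*(40 - 255)*(-1/163355) = 48856*(1/62720) - 76*(-215)*(-1/163355) = 6107/7840 + 16340*(-1/163355) = 6107/7840 - 3268/32671 = 173900677/256140640 ≈ 0.67893)
-V = -1*173900677/256140640 = -173900677/256140640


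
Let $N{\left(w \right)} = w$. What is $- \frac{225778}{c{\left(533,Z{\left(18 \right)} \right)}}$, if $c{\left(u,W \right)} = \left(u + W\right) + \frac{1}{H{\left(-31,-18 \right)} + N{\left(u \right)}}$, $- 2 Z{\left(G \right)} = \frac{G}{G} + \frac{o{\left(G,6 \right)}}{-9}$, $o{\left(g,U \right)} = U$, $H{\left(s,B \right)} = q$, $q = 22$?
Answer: $- \frac{83537860}{197149} \approx -423.73$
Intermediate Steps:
$H{\left(s,B \right)} = 22$
$Z{\left(G \right)} = - \frac{1}{6}$ ($Z{\left(G \right)} = - \frac{\frac{G}{G} + \frac{6}{-9}}{2} = - \frac{1 + 6 \left(- \frac{1}{9}\right)}{2} = - \frac{1 - \frac{2}{3}}{2} = \left(- \frac{1}{2}\right) \frac{1}{3} = - \frac{1}{6}$)
$c{\left(u,W \right)} = W + u + \frac{1}{22 + u}$ ($c{\left(u,W \right)} = \left(u + W\right) + \frac{1}{22 + u} = \left(W + u\right) + \frac{1}{22 + u} = W + u + \frac{1}{22 + u}$)
$- \frac{225778}{c{\left(533,Z{\left(18 \right)} \right)}} = - \frac{225778}{\frac{1}{22 + 533} \left(1 + 533^{2} + 22 \left(- \frac{1}{6}\right) + 22 \cdot 533 - \frac{533}{6}\right)} = - \frac{225778}{\frac{1}{555} \left(1 + 284089 - \frac{11}{3} + 11726 - \frac{533}{6}\right)} = - \frac{225778}{\frac{1}{555} \cdot \frac{591447}{2}} = - \frac{225778}{\frac{197149}{370}} = \left(-225778\right) \frac{370}{197149} = - \frac{83537860}{197149}$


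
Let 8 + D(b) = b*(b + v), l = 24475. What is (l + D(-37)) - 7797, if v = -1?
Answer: 18076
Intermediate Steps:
D(b) = -8 + b*(-1 + b) (D(b) = -8 + b*(b - 1) = -8 + b*(-1 + b))
(l + D(-37)) - 7797 = (24475 + (-8 + (-37)² - 1*(-37))) - 7797 = (24475 + (-8 + 1369 + 37)) - 7797 = (24475 + 1398) - 7797 = 25873 - 7797 = 18076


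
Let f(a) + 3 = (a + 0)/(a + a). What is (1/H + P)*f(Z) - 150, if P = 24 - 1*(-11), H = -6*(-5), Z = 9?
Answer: -2851/12 ≈ -237.58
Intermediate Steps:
H = 30
f(a) = -5/2 (f(a) = -3 + (a + 0)/(a + a) = -3 + a/((2*a)) = -3 + a*(1/(2*a)) = -3 + ½ = -5/2)
P = 35 (P = 24 + 11 = 35)
(1/H + P)*f(Z) - 150 = (1/30 + 35)*(-5/2) - 150 = (1051/30)*(-5/2) - 150 = -1051/12 - 150 = -2851/12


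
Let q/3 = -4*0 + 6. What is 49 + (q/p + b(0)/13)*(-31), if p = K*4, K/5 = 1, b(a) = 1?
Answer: 2433/130 ≈ 18.715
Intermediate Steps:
q = 18 (q = 3*(-4*0 + 6) = 3*(0 + 6) = 3*6 = 18)
K = 5 (K = 5*1 = 5)
p = 20 (p = 5*4 = 20)
49 + (q/p + b(0)/13)*(-31) = 49 + (18/20 + 1/13)*(-31) = 49 + (18*(1/20) + 1*(1/13))*(-31) = 49 + (9/10 + 1/13)*(-31) = 49 + (127/130)*(-31) = 49 - 3937/130 = 2433/130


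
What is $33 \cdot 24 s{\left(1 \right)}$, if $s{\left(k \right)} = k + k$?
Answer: $1584$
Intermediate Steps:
$s{\left(k \right)} = 2 k$
$33 \cdot 24 s{\left(1 \right)} = 33 \cdot 24 \cdot 2 \cdot 1 = 792 \cdot 2 = 1584$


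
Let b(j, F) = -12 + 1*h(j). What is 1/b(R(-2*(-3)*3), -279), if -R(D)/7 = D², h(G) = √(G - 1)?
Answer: -12/2413 - I*√2269/2413 ≈ -0.0049731 - 0.019741*I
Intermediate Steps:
h(G) = √(-1 + G)
R(D) = -7*D²
b(j, F) = -12 + √(-1 + j) (b(j, F) = -12 + 1*√(-1 + j) = -12 + √(-1 + j))
1/b(R(-2*(-3)*3), -279) = 1/(-12 + √(-1 - 7*(-2*(-3)*3)²)) = 1/(-12 + √(-1 - 7*(6*3)²)) = 1/(-12 + √(-1 - 7*18²)) = 1/(-12 + √(-1 - 7*324)) = 1/(-12 + √(-1 - 2268)) = 1/(-12 + √(-2269)) = 1/(-12 + I*√2269)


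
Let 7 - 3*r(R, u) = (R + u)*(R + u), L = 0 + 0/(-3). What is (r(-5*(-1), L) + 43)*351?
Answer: 12987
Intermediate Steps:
L = 0 (L = 0 + 0*(-1/3) = 0 + 0 = 0)
r(R, u) = 7/3 - (R + u)**2/3 (r(R, u) = 7/3 - (R + u)*(R + u)/3 = 7/3 - (R + u)**2/3)
(r(-5*(-1), L) + 43)*351 = ((7/3 - (-5*(-1) + 0)**2/3) + 43)*351 = ((7/3 - (5 + 0)**2/3) + 43)*351 = ((7/3 - 1/3*5**2) + 43)*351 = ((7/3 - 1/3*25) + 43)*351 = ((7/3 - 25/3) + 43)*351 = (-6 + 43)*351 = 37*351 = 12987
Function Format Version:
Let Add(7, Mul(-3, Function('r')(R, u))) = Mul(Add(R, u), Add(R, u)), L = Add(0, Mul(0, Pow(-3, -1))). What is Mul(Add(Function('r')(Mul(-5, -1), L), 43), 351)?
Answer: 12987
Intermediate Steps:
L = 0 (L = Add(0, Mul(0, Rational(-1, 3))) = Add(0, 0) = 0)
Function('r')(R, u) = Add(Rational(7, 3), Mul(Rational(-1, 3), Pow(Add(R, u), 2))) (Function('r')(R, u) = Add(Rational(7, 3), Mul(Rational(-1, 3), Mul(Add(R, u), Add(R, u)))) = Add(Rational(7, 3), Mul(Rational(-1, 3), Pow(Add(R, u), 2))))
Mul(Add(Function('r')(Mul(-5, -1), L), 43), 351) = Mul(Add(Add(Rational(7, 3), Mul(Rational(-1, 3), Pow(Add(Mul(-5, -1), 0), 2))), 43), 351) = Mul(Add(Add(Rational(7, 3), Mul(Rational(-1, 3), Pow(Add(5, 0), 2))), 43), 351) = Mul(Add(Add(Rational(7, 3), Mul(Rational(-1, 3), Pow(5, 2))), 43), 351) = Mul(Add(Add(Rational(7, 3), Mul(Rational(-1, 3), 25)), 43), 351) = Mul(Add(Add(Rational(7, 3), Rational(-25, 3)), 43), 351) = Mul(Add(-6, 43), 351) = Mul(37, 351) = 12987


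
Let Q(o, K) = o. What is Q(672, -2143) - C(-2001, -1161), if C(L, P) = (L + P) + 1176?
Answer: 2658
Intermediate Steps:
C(L, P) = 1176 + L + P
Q(672, -2143) - C(-2001, -1161) = 672 - (1176 - 2001 - 1161) = 672 - 1*(-1986) = 672 + 1986 = 2658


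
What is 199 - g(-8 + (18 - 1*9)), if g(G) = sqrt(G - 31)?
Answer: 199 - I*sqrt(30) ≈ 199.0 - 5.4772*I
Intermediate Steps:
g(G) = sqrt(-31 + G)
199 - g(-8 + (18 - 1*9)) = 199 - sqrt(-31 + (-8 + (18 - 1*9))) = 199 - sqrt(-31 + (-8 + (18 - 9))) = 199 - sqrt(-31 + (-8 + 9)) = 199 - sqrt(-31 + 1) = 199 - sqrt(-30) = 199 - I*sqrt(30)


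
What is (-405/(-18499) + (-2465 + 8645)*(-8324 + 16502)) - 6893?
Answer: 934812686758/18499 ≈ 5.0533e+7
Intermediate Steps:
(-405/(-18499) + (-2465 + 8645)*(-8324 + 16502)) - 6893 = (-405*(-1/18499) + 6180*8178) - 6893 = (405/18499 + 50540040) - 6893 = 934940200365/18499 - 6893 = 934812686758/18499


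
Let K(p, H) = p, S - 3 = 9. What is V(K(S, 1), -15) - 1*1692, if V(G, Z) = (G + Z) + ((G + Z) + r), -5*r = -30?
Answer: -1692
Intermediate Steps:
r = 6 (r = -1/5*(-30) = 6)
S = 12 (S = 3 + 9 = 12)
V(G, Z) = 6 + 2*G + 2*Z (V(G, Z) = (G + Z) + ((G + Z) + 6) = (G + Z) + (6 + G + Z) = 6 + 2*G + 2*Z)
V(K(S, 1), -15) - 1*1692 = (6 + 2*12 + 2*(-15)) - 1*1692 = (6 + 24 - 30) - 1692 = 0 - 1692 = -1692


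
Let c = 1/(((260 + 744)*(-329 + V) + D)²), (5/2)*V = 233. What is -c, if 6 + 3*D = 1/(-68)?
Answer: -1040400/58312643042651881 ≈ -1.7842e-11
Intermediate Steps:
V = 466/5 (V = (⅖)*233 = 466/5 ≈ 93.200)
D = -409/204 (D = -2 + (⅓)/(-68) = -2 + (⅓)*(-1/68) = -2 - 1/204 = -409/204 ≈ -2.0049)
c = 1040400/58312643042651881 (c = 1/(((260 + 744)*(-329 + 466/5) - 409/204)²) = 1/((1004*(-1179/5) - 409/204)²) = 1/((-1183716/5 - 409/204)²) = 1/((-241480109/1020)²) = 1/(58312643042651881/1040400) = 1040400/58312643042651881 ≈ 1.7842e-11)
-c = -1*1040400/58312643042651881 = -1040400/58312643042651881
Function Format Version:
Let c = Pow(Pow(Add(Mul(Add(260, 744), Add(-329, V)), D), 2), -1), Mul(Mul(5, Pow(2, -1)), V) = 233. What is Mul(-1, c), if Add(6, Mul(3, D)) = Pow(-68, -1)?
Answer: Rational(-1040400, 58312643042651881) ≈ -1.7842e-11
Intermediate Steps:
V = Rational(466, 5) (V = Mul(Rational(2, 5), 233) = Rational(466, 5) ≈ 93.200)
D = Rational(-409, 204) (D = Add(-2, Mul(Rational(1, 3), Pow(-68, -1))) = Add(-2, Mul(Rational(1, 3), Rational(-1, 68))) = Add(-2, Rational(-1, 204)) = Rational(-409, 204) ≈ -2.0049)
c = Rational(1040400, 58312643042651881) (c = Pow(Pow(Add(Mul(Add(260, 744), Add(-329, Rational(466, 5))), Rational(-409, 204)), 2), -1) = Pow(Pow(Add(Mul(1004, Rational(-1179, 5)), Rational(-409, 204)), 2), -1) = Pow(Pow(Add(Rational(-1183716, 5), Rational(-409, 204)), 2), -1) = Pow(Pow(Rational(-241480109, 1020), 2), -1) = Pow(Rational(58312643042651881, 1040400), -1) = Rational(1040400, 58312643042651881) ≈ 1.7842e-11)
Mul(-1, c) = Mul(-1, Rational(1040400, 58312643042651881)) = Rational(-1040400, 58312643042651881)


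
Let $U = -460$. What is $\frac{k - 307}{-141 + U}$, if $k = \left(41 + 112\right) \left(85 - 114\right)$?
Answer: $\frac{4744}{601} \approx 7.8935$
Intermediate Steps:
$k = -4437$ ($k = 153 \left(-29\right) = -4437$)
$\frac{k - 307}{-141 + U} = \frac{-4437 - 307}{-141 - 460} = - \frac{4744}{-601} = \left(-4744\right) \left(- \frac{1}{601}\right) = \frac{4744}{601}$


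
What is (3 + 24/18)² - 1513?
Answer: -13448/9 ≈ -1494.2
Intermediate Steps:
(3 + 24/18)² - 1513 = (3 + 24*(1/18))² - 1513 = (3 + 4/3)² - 1513 = (13/3)² - 1513 = 169/9 - 1513 = -13448/9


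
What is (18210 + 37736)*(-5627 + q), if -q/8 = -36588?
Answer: 16060809842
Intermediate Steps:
q = 292704 (q = -8*(-36588) = 292704)
(18210 + 37736)*(-5627 + q) = (18210 + 37736)*(-5627 + 292704) = 55946*287077 = 16060809842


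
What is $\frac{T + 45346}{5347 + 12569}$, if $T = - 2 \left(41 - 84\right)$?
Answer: $\frac{3786}{1493} \approx 2.5358$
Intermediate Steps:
$T = 86$ ($T = \left(-2\right) \left(-43\right) = 86$)
$\frac{T + 45346}{5347 + 12569} = \frac{86 + 45346}{5347 + 12569} = \frac{45432}{17916} = 45432 \cdot \frac{1}{17916} = \frac{3786}{1493}$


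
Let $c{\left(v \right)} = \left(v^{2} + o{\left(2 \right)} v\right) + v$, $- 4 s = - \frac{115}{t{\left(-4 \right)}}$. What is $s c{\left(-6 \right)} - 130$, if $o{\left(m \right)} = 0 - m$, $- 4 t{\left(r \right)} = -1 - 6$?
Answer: $560$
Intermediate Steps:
$t{\left(r \right)} = \frac{7}{4}$ ($t{\left(r \right)} = - \frac{-1 - 6}{4} = \left(- \frac{1}{4}\right) \left(-7\right) = \frac{7}{4}$)
$o{\left(m \right)} = - m$
$s = \frac{115}{7}$ ($s = - \frac{\left(-115\right) \frac{1}{\frac{7}{4}}}{4} = - \frac{\left(-115\right) \frac{4}{7}}{4} = \left(- \frac{1}{4}\right) \left(- \frac{460}{7}\right) = \frac{115}{7} \approx 16.429$)
$c{\left(v \right)} = v^{2} - v$ ($c{\left(v \right)} = \left(v^{2} + \left(-1\right) 2 v\right) + v = \left(v^{2} - 2 v\right) + v = v^{2} - v$)
$s c{\left(-6 \right)} - 130 = \frac{115 \left(- 6 \left(-1 - 6\right)\right)}{7} - 130 = \frac{115 \left(\left(-6\right) \left(-7\right)\right)}{7} - 130 = \frac{115}{7} \cdot 42 - 130 = 690 - 130 = 560$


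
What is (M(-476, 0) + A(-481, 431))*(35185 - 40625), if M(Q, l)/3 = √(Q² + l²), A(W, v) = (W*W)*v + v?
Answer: -542468368000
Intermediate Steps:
A(W, v) = v + v*W² (A(W, v) = W²*v + v = v*W² + v = v + v*W²)
M(Q, l) = 3*√(Q² + l²)
(M(-476, 0) + A(-481, 431))*(35185 - 40625) = (3*√((-476)² + 0²) + 431*(1 + (-481)²))*(35185 - 40625) = (3*√(226576 + 0) + 431*(1 + 231361))*(-5440) = (3*√226576 + 431*231362)*(-5440) = (3*476 + 99717022)*(-5440) = (1428 + 99717022)*(-5440) = 99718450*(-5440) = -542468368000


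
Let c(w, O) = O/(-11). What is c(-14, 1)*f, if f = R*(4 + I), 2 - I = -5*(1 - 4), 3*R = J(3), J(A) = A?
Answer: 9/11 ≈ 0.81818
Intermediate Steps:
R = 1 (R = (⅓)*3 = 1)
c(w, O) = -O/11 (c(w, O) = O*(-1/11) = -O/11)
I = -13 (I = 2 - (-5)*(1 - 4) = 2 - (-5)*(-3) = 2 - 1*15 = 2 - 15 = -13)
f = -9 (f = 1*(4 - 13) = 1*(-9) = -9)
c(-14, 1)*f = -1/11*1*(-9) = -1/11*(-9) = 9/11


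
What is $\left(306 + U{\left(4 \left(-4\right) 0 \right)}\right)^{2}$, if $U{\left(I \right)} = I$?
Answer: $93636$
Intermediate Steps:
$\left(306 + U{\left(4 \left(-4\right) 0 \right)}\right)^{2} = \left(306 + 4 \left(-4\right) 0\right)^{2} = \left(306 - 0\right)^{2} = \left(306 + 0\right)^{2} = 306^{2} = 93636$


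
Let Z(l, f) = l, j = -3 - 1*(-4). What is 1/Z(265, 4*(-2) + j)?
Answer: 1/265 ≈ 0.0037736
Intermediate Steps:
j = 1 (j = -3 + 4 = 1)
1/Z(265, 4*(-2) + j) = 1/265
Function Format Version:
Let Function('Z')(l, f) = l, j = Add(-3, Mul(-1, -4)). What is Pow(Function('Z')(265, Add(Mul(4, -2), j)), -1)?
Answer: Rational(1, 265) ≈ 0.0037736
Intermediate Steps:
j = 1 (j = Add(-3, 4) = 1)
Pow(Function('Z')(265, Add(Mul(4, -2), j)), -1) = Pow(265, -1) = Rational(1, 265)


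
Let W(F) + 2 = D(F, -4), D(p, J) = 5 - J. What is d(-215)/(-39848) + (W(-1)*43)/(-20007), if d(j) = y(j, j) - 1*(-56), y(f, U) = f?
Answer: -8813135/797238936 ≈ -0.011055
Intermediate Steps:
W(F) = 7 (W(F) = -2 + (5 - 1*(-4)) = -2 + (5 + 4) = -2 + 9 = 7)
d(j) = 56 + j (d(j) = j - 1*(-56) = j + 56 = 56 + j)
d(-215)/(-39848) + (W(-1)*43)/(-20007) = (56 - 215)/(-39848) + (7*43)/(-20007) = -159*(-1/39848) + 301*(-1/20007) = 159/39848 - 301/20007 = -8813135/797238936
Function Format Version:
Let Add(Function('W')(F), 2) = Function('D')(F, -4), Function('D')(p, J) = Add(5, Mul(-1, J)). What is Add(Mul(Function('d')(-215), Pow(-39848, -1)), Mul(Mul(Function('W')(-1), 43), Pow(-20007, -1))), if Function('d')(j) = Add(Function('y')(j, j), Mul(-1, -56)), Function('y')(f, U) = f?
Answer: Rational(-8813135, 797238936) ≈ -0.011055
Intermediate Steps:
Function('W')(F) = 7 (Function('W')(F) = Add(-2, Add(5, Mul(-1, -4))) = Add(-2, Add(5, 4)) = Add(-2, 9) = 7)
Function('d')(j) = Add(56, j) (Function('d')(j) = Add(j, Mul(-1, -56)) = Add(j, 56) = Add(56, j))
Add(Mul(Function('d')(-215), Pow(-39848, -1)), Mul(Mul(Function('W')(-1), 43), Pow(-20007, -1))) = Add(Mul(Add(56, -215), Pow(-39848, -1)), Mul(Mul(7, 43), Pow(-20007, -1))) = Add(Mul(-159, Rational(-1, 39848)), Mul(301, Rational(-1, 20007))) = Add(Rational(159, 39848), Rational(-301, 20007)) = Rational(-8813135, 797238936)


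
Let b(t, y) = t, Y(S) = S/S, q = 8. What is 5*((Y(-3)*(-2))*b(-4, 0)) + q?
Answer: 48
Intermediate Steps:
Y(S) = 1
5*((Y(-3)*(-2))*b(-4, 0)) + q = 5*((1*(-2))*(-4)) + 8 = 5*(-2*(-4)) + 8 = 5*8 + 8 = 40 + 8 = 48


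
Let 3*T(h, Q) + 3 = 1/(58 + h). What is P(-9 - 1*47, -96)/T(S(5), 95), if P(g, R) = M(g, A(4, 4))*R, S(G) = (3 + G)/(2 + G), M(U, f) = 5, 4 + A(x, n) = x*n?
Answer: 119232/247 ≈ 482.72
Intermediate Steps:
A(x, n) = -4 + n*x (A(x, n) = -4 + x*n = -4 + n*x)
S(G) = (3 + G)/(2 + G)
P(g, R) = 5*R
T(h, Q) = -1 + 1/(3*(58 + h))
P(-9 - 1*47, -96)/T(S(5), 95) = (5*(-96))/(((-173/3 - (3 + 5)/(2 + 5))/(58 + (3 + 5)/(2 + 5)))) = -480*(58 + 8/7)/(-173/3 - 8/7) = -480*(58 + (1/7)*8)/(-173/3 - 8/7) = -480*(58 + 8/7)/(-173/3 - 1*8/7) = -480*414/(7*(-173/3 - 8/7)) = -480/((7/414)*(-1235/21)) = -480/(-1235/1242) = -480*(-1242/1235) = 119232/247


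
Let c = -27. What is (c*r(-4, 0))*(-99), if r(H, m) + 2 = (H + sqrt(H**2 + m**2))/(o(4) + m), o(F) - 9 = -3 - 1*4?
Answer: -5346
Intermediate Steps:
o(F) = 2 (o(F) = 9 + (-3 - 1*4) = 9 + (-3 - 4) = 9 - 7 = 2)
r(H, m) = -2 + (H + sqrt(H**2 + m**2))/(2 + m)
(c*r(-4, 0))*(-99) = -27*(-4 - 4 + sqrt((-4)**2 + 0**2) - 2*0)/(2 + 0)*(-99) = -27*(-4 - 4 + sqrt(16 + 0) + 0)/2*(-99) = -27*(-4 - 4 + sqrt(16) + 0)/2*(-99) = -27*(-4 - 4 + 4 + 0)/2*(-99) = -27*(-4)/2*(-99) = -27*(-2)*(-99) = 54*(-99) = -5346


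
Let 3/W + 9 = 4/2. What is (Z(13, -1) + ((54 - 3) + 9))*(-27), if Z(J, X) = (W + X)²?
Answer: -82080/49 ≈ -1675.1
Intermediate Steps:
W = -3/7 (W = 3/(-9 + 4/2) = 3/(-9 + 4*(½)) = 3/(-9 + 2) = 3/(-7) = 3*(-⅐) = -3/7 ≈ -0.42857)
Z(J, X) = (-3/7 + X)²
(Z(13, -1) + ((54 - 3) + 9))*(-27) = ((-3 + 7*(-1))²/49 + ((54 - 3) + 9))*(-27) = ((-3 - 7)²/49 + (51 + 9))*(-27) = ((1/49)*(-10)² + 60)*(-27) = ((1/49)*100 + 60)*(-27) = (100/49 + 60)*(-27) = (3040/49)*(-27) = -82080/49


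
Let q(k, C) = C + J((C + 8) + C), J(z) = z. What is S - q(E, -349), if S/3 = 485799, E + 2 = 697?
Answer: 1458436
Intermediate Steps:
E = 695 (E = -2 + 697 = 695)
S = 1457397 (S = 3*485799 = 1457397)
q(k, C) = 8 + 3*C (q(k, C) = C + ((C + 8) + C) = C + ((8 + C) + C) = C + (8 + 2*C) = 8 + 3*C)
S - q(E, -349) = 1457397 - (8 + 3*(-349)) = 1457397 - (8 - 1047) = 1457397 - 1*(-1039) = 1457397 + 1039 = 1458436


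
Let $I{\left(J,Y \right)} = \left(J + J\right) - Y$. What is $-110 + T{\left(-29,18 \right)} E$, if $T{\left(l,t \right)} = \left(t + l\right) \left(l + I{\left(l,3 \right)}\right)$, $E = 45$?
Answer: $44440$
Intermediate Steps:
$I{\left(J,Y \right)} = - Y + 2 J$ ($I{\left(J,Y \right)} = 2 J - Y = - Y + 2 J$)
$T{\left(l,t \right)} = \left(-3 + 3 l\right) \left(l + t\right)$ ($T{\left(l,t \right)} = \left(t + l\right) \left(l + \left(\left(-1\right) 3 + 2 l\right)\right) = \left(l + t\right) \left(l + \left(-3 + 2 l\right)\right) = \left(l + t\right) \left(-3 + 3 l\right) = \left(-3 + 3 l\right) \left(l + t\right)$)
$-110 + T{\left(-29,18 \right)} E = -110 + \left(\left(-3\right) \left(-29\right) - 54 + 3 \left(-29\right)^{2} + 3 \left(-29\right) 18\right) 45 = -110 + \left(87 - 54 + 3 \cdot 841 - 1566\right) 45 = -110 + \left(87 - 54 + 2523 - 1566\right) 45 = -110 + 990 \cdot 45 = -110 + 44550 = 44440$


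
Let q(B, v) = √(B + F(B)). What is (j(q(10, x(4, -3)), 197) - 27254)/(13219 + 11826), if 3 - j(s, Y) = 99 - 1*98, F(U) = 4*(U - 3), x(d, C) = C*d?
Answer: -27252/25045 ≈ -1.0881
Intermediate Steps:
F(U) = -12 + 4*U (F(U) = 4*(-3 + U) = -12 + 4*U)
q(B, v) = √(-12 + 5*B) (q(B, v) = √(B + (-12 + 4*B)) = √(-12 + 5*B))
j(s, Y) = 2 (j(s, Y) = 3 - (99 - 1*98) = 3 - (99 - 98) = 3 - 1*1 = 3 - 1 = 2)
(j(q(10, x(4, -3)), 197) - 27254)/(13219 + 11826) = (2 - 27254)/(13219 + 11826) = -27252/25045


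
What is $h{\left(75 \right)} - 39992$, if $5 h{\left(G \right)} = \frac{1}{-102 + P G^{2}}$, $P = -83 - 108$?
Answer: $- \frac{214852420921}{5372385} \approx -39992.0$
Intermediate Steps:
$P = -191$
$h{\left(G \right)} = \frac{1}{5 \left(-102 - 191 G^{2}\right)}$
$h{\left(75 \right)} - 39992 = - \frac{1}{510 + 955 \cdot 75^{2}} - 39992 = - \frac{1}{510 + 955 \cdot 5625} - 39992 = - \frac{1}{510 + 5371875} - 39992 = - \frac{1}{5372385} - 39992 = - \frac{214852420921}{5372385}$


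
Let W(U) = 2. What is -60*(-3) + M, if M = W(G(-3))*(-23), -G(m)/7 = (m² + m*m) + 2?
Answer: 134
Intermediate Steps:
G(m) = -14 - 14*m² (G(m) = -7*((m² + m*m) + 2) = -7*((m² + m²) + 2) = -7*(2*m² + 2) = -7*(2 + 2*m²) = -14 - 14*m²)
M = -46 (M = 2*(-23) = -46)
-60*(-3) + M = -60*(-3) - 46 = -10*(-18) - 46 = 180 - 46 = 134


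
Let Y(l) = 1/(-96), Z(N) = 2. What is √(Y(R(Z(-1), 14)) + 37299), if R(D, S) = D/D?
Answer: √21484218/24 ≈ 193.13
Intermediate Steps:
R(D, S) = 1
Y(l) = -1/96
√(Y(R(Z(-1), 14)) + 37299) = √(-1/96 + 37299) = √(3580703/96) = √21484218/24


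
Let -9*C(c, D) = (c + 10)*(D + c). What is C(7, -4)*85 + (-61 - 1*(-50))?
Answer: -1478/3 ≈ -492.67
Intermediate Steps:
C(c, D) = -(10 + c)*(D + c)/9 (C(c, D) = -(c + 10)*(D + c)/9 = -(10 + c)*(D + c)/9)
C(7, -4)*85 + (-61 - 1*(-50)) = (-10/9*(-4) - 10/9*7 - 1/9*7**2 - 1/9*(-4)*7)*85 + (-61 - 1*(-50)) = (40/9 - 70/9 - 1/9*49 + 28/9)*85 + (-61 + 50) = (40/9 - 70/9 - 49/9 + 28/9)*85 - 11 = -17/3*85 - 11 = -1445/3 - 11 = -1478/3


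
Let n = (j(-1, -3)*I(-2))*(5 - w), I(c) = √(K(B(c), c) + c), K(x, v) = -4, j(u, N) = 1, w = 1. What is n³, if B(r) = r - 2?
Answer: -384*I*√6 ≈ -940.6*I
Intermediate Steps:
B(r) = -2 + r
I(c) = √(-4 + c)
n = 4*I*√6 (n = (1*√(-4 - 2))*(5 - 1*1) = (1*√(-6))*(5 - 1) = (1*(I*√6))*4 = (I*√6)*4 = 4*I*√6 ≈ 9.798*I)
n³ = (4*I*√6)³ = -384*I*√6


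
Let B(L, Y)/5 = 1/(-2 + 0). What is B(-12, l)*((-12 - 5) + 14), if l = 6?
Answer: 15/2 ≈ 7.5000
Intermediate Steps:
B(L, Y) = -5/2 (B(L, Y) = 5/(-2 + 0) = 5/(-2) = 5*(-1/2) = -5/2)
B(-12, l)*((-12 - 5) + 14) = -5*((-12 - 5) + 14)/2 = -5*(-17 + 14)/2 = -5/2*(-3) = 15/2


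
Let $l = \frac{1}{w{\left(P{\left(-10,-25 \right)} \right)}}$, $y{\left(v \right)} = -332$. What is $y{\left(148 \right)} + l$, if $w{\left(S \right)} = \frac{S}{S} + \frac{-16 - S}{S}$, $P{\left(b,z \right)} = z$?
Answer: $- \frac{5287}{16} \approx -330.44$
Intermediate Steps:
$w{\left(S \right)} = 1 + \frac{-16 - S}{S}$
$l = \frac{25}{16}$ ($l = \frac{1}{\left(-16\right) \frac{1}{-25}} = \frac{1}{\left(-16\right) \left(- \frac{1}{25}\right)} = \frac{1}{\frac{16}{25}} = \frac{25}{16} \approx 1.5625$)
$y{\left(148 \right)} + l = -332 + \frac{25}{16} = - \frac{5287}{16}$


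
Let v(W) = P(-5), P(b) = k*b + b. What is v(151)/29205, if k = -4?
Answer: 1/1947 ≈ 0.00051361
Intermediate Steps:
P(b) = -3*b (P(b) = -4*b + b = -3*b)
v(W) = 15 (v(W) = -3*(-5) = 15)
v(151)/29205 = 15/29205 = 15*(1/29205) = 1/1947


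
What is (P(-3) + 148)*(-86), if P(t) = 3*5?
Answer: -14018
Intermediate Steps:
P(t) = 15
(P(-3) + 148)*(-86) = (15 + 148)*(-86) = 163*(-86) = -14018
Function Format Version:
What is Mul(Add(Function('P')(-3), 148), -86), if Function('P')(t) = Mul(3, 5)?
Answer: -14018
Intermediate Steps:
Function('P')(t) = 15
Mul(Add(Function('P')(-3), 148), -86) = Mul(Add(15, 148), -86) = Mul(163, -86) = -14018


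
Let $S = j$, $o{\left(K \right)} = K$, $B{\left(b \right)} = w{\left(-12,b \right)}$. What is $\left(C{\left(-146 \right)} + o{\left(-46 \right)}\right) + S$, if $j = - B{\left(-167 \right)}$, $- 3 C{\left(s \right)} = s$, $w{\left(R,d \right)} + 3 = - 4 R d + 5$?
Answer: $\frac{24050}{3} \approx 8016.7$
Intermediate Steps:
$w{\left(R,d \right)} = 2 - 4 R d$ ($w{\left(R,d \right)} = -3 + \left(- 4 R d + 5\right) = -3 - \left(-5 + 4 R d\right) = 2 - 4 R d$)
$B{\left(b \right)} = 2 + 48 b$ ($B{\left(b \right)} = 2 - - 48 b = 2 + 48 b$)
$C{\left(s \right)} = - \frac{s}{3}$
$j = 8014$ ($j = - (2 + 48 \left(-167\right)) = - (2 - 8016) = \left(-1\right) \left(-8014\right) = 8014$)
$S = 8014$
$\left(C{\left(-146 \right)} + o{\left(-46 \right)}\right) + S = \left(\left(- \frac{1}{3}\right) \left(-146\right) - 46\right) + 8014 = \left(\frac{146}{3} - 46\right) + 8014 = \frac{8}{3} + 8014 = \frac{24050}{3}$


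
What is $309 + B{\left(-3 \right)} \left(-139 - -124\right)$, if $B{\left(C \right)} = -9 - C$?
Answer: $399$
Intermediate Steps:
$309 + B{\left(-3 \right)} \left(-139 - -124\right) = 309 + \left(-9 - -3\right) \left(-139 - -124\right) = 309 + \left(-9 + 3\right) \left(-139 + 124\right) = 309 - -90 = 309 + 90 = 399$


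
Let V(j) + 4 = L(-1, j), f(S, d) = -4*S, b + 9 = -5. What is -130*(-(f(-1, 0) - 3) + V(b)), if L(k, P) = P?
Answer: 2470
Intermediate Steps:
b = -14 (b = -9 - 5 = -14)
V(j) = -4 + j
-130*(-(f(-1, 0) - 3) + V(b)) = -130*(-(-4*(-1) - 3) + (-4 - 14)) = -130*(-(4 - 3) - 18) = -130*(-1*1 - 18) = -130*(-1 - 18) = -130*(-19) = 2470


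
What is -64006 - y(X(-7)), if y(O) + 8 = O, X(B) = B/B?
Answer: -63999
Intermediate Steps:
X(B) = 1
y(O) = -8 + O
-64006 - y(X(-7)) = -64006 - (-8 + 1) = -64006 - 1*(-7) = -64006 + 7 = -63999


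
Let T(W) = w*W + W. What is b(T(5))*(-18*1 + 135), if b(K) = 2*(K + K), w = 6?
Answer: 16380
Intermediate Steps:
T(W) = 7*W (T(W) = 6*W + W = 7*W)
b(K) = 4*K (b(K) = 2*(2*K) = 4*K)
b(T(5))*(-18*1 + 135) = (4*(7*5))*(-18*1 + 135) = (4*35)*(-18 + 135) = 140*117 = 16380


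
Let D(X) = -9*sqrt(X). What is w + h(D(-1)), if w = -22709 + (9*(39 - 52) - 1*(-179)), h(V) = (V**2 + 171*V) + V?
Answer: -22728 - 1548*I ≈ -22728.0 - 1548.0*I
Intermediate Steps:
h(V) = V**2 + 172*V
w = -22647 (w = -22709 + (9*(-13) + 179) = -22709 + (-117 + 179) = -22709 + 62 = -22647)
w + h(D(-1)) = -22647 + (-9*I)*(172 - 9*I) = -22647 - 9*I*(172 - 9*I)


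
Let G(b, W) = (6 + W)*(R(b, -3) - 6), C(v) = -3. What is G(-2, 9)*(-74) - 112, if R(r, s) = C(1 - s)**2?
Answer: -3442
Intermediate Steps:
R(r, s) = 9 (R(r, s) = (-3)**2 = 9)
G(b, W) = 18 + 3*W (G(b, W) = (6 + W)*(9 - 6) = (6 + W)*3 = 18 + 3*W)
G(-2, 9)*(-74) - 112 = (18 + 3*9)*(-74) - 112 = (18 + 27)*(-74) - 112 = 45*(-74) - 112 = -3330 - 112 = -3442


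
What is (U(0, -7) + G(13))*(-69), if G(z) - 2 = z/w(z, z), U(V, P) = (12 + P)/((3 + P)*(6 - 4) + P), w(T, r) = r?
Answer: -184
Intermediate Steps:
U(V, P) = (12 + P)/(6 + 3*P) (U(V, P) = (12 + P)/((3 + P)*2 + P) = (12 + P)/((6 + 2*P) + P) = (12 + P)/(6 + 3*P))
G(z) = 3 (G(z) = 2 + z/z = 2 + 1 = 3)
(U(0, -7) + G(13))*(-69) = ((12 - 7)/(3*(2 - 7)) + 3)*(-69) = ((⅓)*5/(-5) + 3)*(-69) = ((⅓)*(-⅕)*5 + 3)*(-69) = (-⅓ + 3)*(-69) = (8/3)*(-69) = -184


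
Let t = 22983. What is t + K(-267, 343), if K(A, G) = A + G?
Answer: 23059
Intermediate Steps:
t + K(-267, 343) = 22983 + (-267 + 343) = 22983 + 76 = 23059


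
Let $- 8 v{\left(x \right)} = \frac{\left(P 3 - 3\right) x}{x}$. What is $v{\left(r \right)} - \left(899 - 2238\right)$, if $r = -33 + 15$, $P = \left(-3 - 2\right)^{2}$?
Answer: $1330$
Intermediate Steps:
$P = 25$ ($P = \left(-5\right)^{2} = 25$)
$r = -18$
$v{\left(x \right)} = -9$ ($v{\left(x \right)} = - \frac{\left(25 \cdot 3 - 3\right) x \frac{1}{x}}{8} = - \frac{\left(75 - 3\right) x \frac{1}{x}}{8} = - \frac{72 x \frac{1}{x}}{8} = \left(- \frac{1}{8}\right) 72 = -9$)
$v{\left(r \right)} - \left(899 - 2238\right) = -9 - \left(899 - 2238\right) = -9 - -1339 = -9 + 1339 = 1330$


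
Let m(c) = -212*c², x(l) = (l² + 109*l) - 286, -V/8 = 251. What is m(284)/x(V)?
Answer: -8549536/1906453 ≈ -4.4845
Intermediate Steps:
V = -2008 (V = -8*251 = -2008)
x(l) = -286 + l² + 109*l
m(284)/x(V) = (-212*284²)/(-286 + (-2008)² + 109*(-2008)) = (-212*80656)/(-286 + 4032064 - 218872) = -17099072/3812906 = -17099072*1/3812906 = -8549536/1906453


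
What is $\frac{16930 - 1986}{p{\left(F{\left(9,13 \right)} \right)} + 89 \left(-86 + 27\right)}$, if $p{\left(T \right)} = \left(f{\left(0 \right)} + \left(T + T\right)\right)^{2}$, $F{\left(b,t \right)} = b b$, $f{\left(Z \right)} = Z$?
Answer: $\frac{14944}{20993} \approx 0.71186$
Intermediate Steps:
$F{\left(b,t \right)} = b^{2}$
$p{\left(T \right)} = 4 T^{2}$ ($p{\left(T \right)} = \left(0 + \left(T + T\right)\right)^{2} = \left(0 + 2 T\right)^{2} = \left(2 T\right)^{2} = 4 T^{2}$)
$\frac{16930 - 1986}{p{\left(F{\left(9,13 \right)} \right)} + 89 \left(-86 + 27\right)} = \frac{16930 - 1986}{4 \left(9^{2}\right)^{2} + 89 \left(-86 + 27\right)} = \frac{14944}{4 \cdot 81^{2} + 89 \left(-59\right)} = \frac{14944}{4 \cdot 6561 - 5251} = \frac{14944}{26244 - 5251} = \frac{14944}{20993}$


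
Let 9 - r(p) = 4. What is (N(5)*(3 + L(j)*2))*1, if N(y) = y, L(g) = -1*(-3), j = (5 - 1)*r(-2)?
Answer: 45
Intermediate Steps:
r(p) = 5 (r(p) = 9 - 1*4 = 9 - 4 = 5)
j = 20 (j = (5 - 1)*5 = 4*5 = 20)
L(g) = 3
(N(5)*(3 + L(j)*2))*1 = (5*(3 + 3*2))*1 = (5*(3 + 6))*1 = (5*9)*1 = 45*1 = 45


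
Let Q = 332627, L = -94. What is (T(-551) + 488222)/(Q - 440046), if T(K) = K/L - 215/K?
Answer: -25287294079/5563659686 ≈ -4.5451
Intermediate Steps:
T(K) = -215/K - K/94 (T(K) = K/(-94) - 215/K = K*(-1/94) - 215/K = -K/94 - 215/K = -215/K - K/94)
(T(-551) + 488222)/(Q - 440046) = ((-215/(-551) - 1/94*(-551)) + 488222)/(332627 - 440046) = ((-215*(-1/551) + 551/94) + 488222)/(-107419) = ((215/551 + 551/94) + 488222)*(-1/107419) = (323811/51794 + 488222)*(-1/107419) = (25287294079/51794)*(-1/107419) = -25287294079/5563659686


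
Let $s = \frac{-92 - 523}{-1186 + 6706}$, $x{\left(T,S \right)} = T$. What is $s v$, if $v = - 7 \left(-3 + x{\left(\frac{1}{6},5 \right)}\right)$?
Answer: $- \frac{4879}{2208} \approx -2.2097$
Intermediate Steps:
$s = - \frac{41}{368}$ ($s = - \frac{615}{5520} = \left(-615\right) \frac{1}{5520} = - \frac{41}{368} \approx -0.11141$)
$v = \frac{119}{6}$ ($v = - 7 \left(-3 + \frac{1}{6}\right) = \left(-7\right) \left(- \frac{17}{6}\right) = \frac{119}{6} \approx 19.833$)
$s v = \left(- \frac{41}{368}\right) \frac{119}{6} = - \frac{4879}{2208}$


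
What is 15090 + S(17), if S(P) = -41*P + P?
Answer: 14410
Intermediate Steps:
S(P) = -40*P
15090 + S(17) = 15090 - 40*17 = 15090 - 680 = 14410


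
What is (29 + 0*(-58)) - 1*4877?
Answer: -4848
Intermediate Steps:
(29 + 0*(-58)) - 1*4877 = (29 + 0) - 4877 = 29 - 4877 = -4848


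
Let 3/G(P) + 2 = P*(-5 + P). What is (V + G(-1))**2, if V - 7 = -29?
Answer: 7225/16 ≈ 451.56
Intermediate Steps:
V = -22 (V = 7 - 29 = -22)
G(P) = 3/(-2 + P*(-5 + P))
(V + G(-1))**2 = (-22 + 3/(-2 + (-1)**2 - 5*(-1)))**2 = (-22 + 3/(-2 + 1 + 5))**2 = (-22 + 3/4)**2 = (-85/4)**2 = 7225/16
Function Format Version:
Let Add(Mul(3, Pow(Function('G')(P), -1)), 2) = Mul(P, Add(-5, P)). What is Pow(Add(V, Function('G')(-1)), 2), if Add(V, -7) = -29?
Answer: Rational(7225, 16) ≈ 451.56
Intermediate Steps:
V = -22 (V = Add(7, -29) = -22)
Function('G')(P) = Mul(3, Pow(Add(-2, Mul(P, Add(-5, P))), -1))
Pow(Add(V, Function('G')(-1)), 2) = Pow(Add(-22, Mul(3, Pow(Add(-2, Pow(-1, 2), Mul(-5, -1)), -1))), 2) = Pow(Add(-22, Mul(3, Pow(Add(-2, 1, 5), -1))), 2) = Pow(Add(-22, Mul(3, Pow(4, -1))), 2) = Pow(Add(-22, Mul(3, Rational(1, 4))), 2) = Pow(Add(-22, Rational(3, 4)), 2) = Pow(Rational(-85, 4), 2) = Rational(7225, 16)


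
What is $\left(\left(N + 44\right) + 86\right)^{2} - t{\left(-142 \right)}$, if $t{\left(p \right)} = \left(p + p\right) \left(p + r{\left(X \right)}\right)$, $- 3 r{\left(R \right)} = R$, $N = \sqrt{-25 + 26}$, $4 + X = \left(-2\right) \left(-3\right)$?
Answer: $- \frac{70069}{3} \approx -23356.0$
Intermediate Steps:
$X = 2$ ($X = -4 - -6 = -4 + 6 = 2$)
$N = 1$ ($N = \sqrt{1} = 1$)
$r{\left(R \right)} = - \frac{R}{3}$
$t{\left(p \right)} = 2 p \left(- \frac{2}{3} + p\right)$ ($t{\left(p \right)} = \left(p + p\right) \left(p - \frac{2}{3}\right) = 2 p \left(p - \frac{2}{3}\right) = 2 p \left(- \frac{2}{3} + p\right)$)
$\left(\left(N + 44\right) + 86\right)^{2} - t{\left(-142 \right)} = \left(\left(1 + 44\right) + 86\right)^{2} - \frac{2}{3} \left(-142\right) \left(-2 + 3 \left(-142\right)\right) = \left(45 + 86\right)^{2} - \frac{2}{3} \left(-142\right) \left(-2 - 426\right) = 131^{2} - \frac{2}{3} \left(-142\right) \left(-428\right) = 17161 - \frac{121552}{3} = - \frac{70069}{3}$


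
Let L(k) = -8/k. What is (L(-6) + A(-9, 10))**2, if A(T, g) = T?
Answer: 529/9 ≈ 58.778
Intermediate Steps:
(L(-6) + A(-9, 10))**2 = (-8/(-6) - 9)**2 = (-8*(-1/6) - 9)**2 = (4/3 - 9)**2 = (-23/3)**2 = 529/9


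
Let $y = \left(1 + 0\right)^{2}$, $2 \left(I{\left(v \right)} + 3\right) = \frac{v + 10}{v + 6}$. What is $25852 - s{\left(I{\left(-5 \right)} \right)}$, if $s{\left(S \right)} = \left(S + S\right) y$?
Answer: $25853$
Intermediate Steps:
$I{\left(v \right)} = -3 + \frac{10 + v}{2 \left(6 + v\right)}$ ($I{\left(v \right)} = -3 + \frac{\left(v + 10\right) \frac{1}{v + 6}}{2} = -3 + \frac{\left(10 + v\right) \frac{1}{6 + v}}{2} = -3 + \frac{\frac{1}{6 + v} \left(10 + v\right)}{2} = -3 + \frac{10 + v}{2 \left(6 + v\right)}$)
$y = 1$ ($y = 1^{2} = 1$)
$s{\left(S \right)} = 2 S$ ($s{\left(S \right)} = \left(S + S\right) 1 = 2 S 1 = 2 S$)
$25852 - s{\left(I{\left(-5 \right)} \right)} = 25852 - 2 \frac{-26 - -25}{2 \left(6 - 5\right)} = 25852 - 2 \frac{-26 + 25}{2 \cdot 1} = 25852 - 2 \cdot \frac{1}{2} \cdot 1 \left(-1\right) = 25852 - 2 \left(- \frac{1}{2}\right) = 25852 - -1 = 25852 + 1 = 25853$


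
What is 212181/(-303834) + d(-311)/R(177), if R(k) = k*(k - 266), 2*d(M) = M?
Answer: -549206851/797716167 ≈ -0.68847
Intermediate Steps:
d(M) = M/2
R(k) = k*(-266 + k)
212181/(-303834) + d(-311)/R(177) = 212181/(-303834) + ((1/2)*(-311))/((177*(-266 + 177))) = 212181*(-1/303834) - 311/(2*(177*(-89))) = -70727/101278 - 311/2/(-15753) = -70727/101278 - 311/2*(-1/15753) = -70727/101278 + 311/31506 = -549206851/797716167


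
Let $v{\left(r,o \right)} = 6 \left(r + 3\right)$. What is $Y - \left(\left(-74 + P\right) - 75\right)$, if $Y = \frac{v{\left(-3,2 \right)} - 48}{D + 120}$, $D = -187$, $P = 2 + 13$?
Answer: $\frac{9026}{67} \approx 134.72$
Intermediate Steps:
$v{\left(r,o \right)} = 18 + 6 r$ ($v{\left(r,o \right)} = 6 \left(3 + r\right) = 18 + 6 r$)
$P = 15$
$Y = \frac{48}{67}$ ($Y = \frac{\left(18 + 6 \left(-3\right)\right) - 48}{-187 + 120} = \frac{\left(18 - 18\right) - 48}{-67} = \left(0 - 48\right) \left(- \frac{1}{67}\right) = \left(-48\right) \left(- \frac{1}{67}\right) = \frac{48}{67} \approx 0.71642$)
$Y - \left(\left(-74 + P\right) - 75\right) = \frac{48}{67} - \left(\left(-74 + 15\right) - 75\right) = \frac{48}{67} - \left(-59 - 75\right) = \frac{48}{67} - -134 = \frac{48}{67} + 134 = \frac{9026}{67}$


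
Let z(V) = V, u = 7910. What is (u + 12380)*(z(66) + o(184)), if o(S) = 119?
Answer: 3753650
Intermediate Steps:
(u + 12380)*(z(66) + o(184)) = (7910 + 12380)*(66 + 119) = 20290*185 = 3753650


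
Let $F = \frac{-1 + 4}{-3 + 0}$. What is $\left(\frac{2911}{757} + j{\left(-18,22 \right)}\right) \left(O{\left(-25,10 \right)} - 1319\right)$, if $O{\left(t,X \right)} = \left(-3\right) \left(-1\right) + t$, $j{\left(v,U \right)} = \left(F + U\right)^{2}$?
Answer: $- \frac{451579068}{757} \approx -5.9654 \cdot 10^{5}$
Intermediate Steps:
$F = -1$ ($F = \frac{3}{-3} = 3 \left(- \frac{1}{3}\right) = -1$)
$j{\left(v,U \right)} = \left(-1 + U\right)^{2}$
$O{\left(t,X \right)} = 3 + t$
$\left(\frac{2911}{757} + j{\left(-18,22 \right)}\right) \left(O{\left(-25,10 \right)} - 1319\right) = \left(\frac{2911}{757} + \left(-1 + 22\right)^{2}\right) \left(\left(3 - 25\right) - 1319\right) = \left(2911 \cdot \frac{1}{757} + 21^{2}\right) \left(-22 - 1319\right) = \left(\frac{2911}{757} + 441\right) \left(-1341\right) = \frac{336748}{757} \left(-1341\right) = - \frac{451579068}{757}$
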